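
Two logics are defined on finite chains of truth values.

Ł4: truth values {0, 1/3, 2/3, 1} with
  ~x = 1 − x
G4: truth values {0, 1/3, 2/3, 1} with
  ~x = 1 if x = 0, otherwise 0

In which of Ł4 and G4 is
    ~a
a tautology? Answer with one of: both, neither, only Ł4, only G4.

neither

In Ł4: at a = 1/3 the value is 2/3 — not a tautology.
In G4: at a = 1/3 the value is 0 — not a tautology.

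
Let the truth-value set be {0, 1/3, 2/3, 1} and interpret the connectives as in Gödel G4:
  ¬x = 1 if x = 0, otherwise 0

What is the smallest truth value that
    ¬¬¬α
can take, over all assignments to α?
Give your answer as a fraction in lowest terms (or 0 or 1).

Take α = 1/3:
¬α = ¬1/3 = 0
¬¬α = ¬0 = 1
¬¬¬α = ¬1 = 0
No assignment yields a value below 0, so this is the minimum.

0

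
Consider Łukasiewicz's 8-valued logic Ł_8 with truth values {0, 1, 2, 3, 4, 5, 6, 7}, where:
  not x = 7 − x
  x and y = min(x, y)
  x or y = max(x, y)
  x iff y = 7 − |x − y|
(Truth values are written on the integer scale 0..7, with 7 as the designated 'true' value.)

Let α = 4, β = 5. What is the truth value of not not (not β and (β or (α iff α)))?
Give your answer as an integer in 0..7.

not β = not 5 = 2
α iff α = 4 iff 4 = 7
β or (α iff α) = 5 or 7 = 7
not β and (β or (α iff α)) = 2 and 7 = 2
not (not β and (β or (α iff α))) = not 2 = 5
not not (not β and (β or (α iff α))) = not 5 = 2

2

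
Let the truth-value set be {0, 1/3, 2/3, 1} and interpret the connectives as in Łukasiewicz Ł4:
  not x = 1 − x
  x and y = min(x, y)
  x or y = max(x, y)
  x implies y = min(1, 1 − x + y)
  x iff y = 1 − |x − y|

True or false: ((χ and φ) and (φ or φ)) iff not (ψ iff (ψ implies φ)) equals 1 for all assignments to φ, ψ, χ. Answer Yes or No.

No

Counterexample: take φ = 0, ψ = 0, χ = 0.
χ and φ = 0 and 0 = 0
φ or φ = 0 or 0 = 0
(χ and φ) and (φ or φ) = 0 and 0 = 0
ψ implies φ = 0 implies 0 = 1
ψ iff (ψ implies φ) = 0 iff 1 = 0
not (ψ iff (ψ implies φ)) = not 0 = 1
((χ and φ) and (φ or φ)) iff not (ψ iff (ψ implies φ)) = 0 iff 1 = 0
This gives 0 ≠ 1.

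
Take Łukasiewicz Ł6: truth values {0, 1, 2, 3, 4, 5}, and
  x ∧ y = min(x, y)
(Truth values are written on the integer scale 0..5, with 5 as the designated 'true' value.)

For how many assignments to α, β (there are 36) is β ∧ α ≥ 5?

1

value 5: 1 assignment (counts)
value 4: 3 assignments
value 3: 5 assignments
value 2: 7 assignments
value 1: 9 assignments
value 0: 11 assignments
So 1 of the 36 assignments meets the threshold.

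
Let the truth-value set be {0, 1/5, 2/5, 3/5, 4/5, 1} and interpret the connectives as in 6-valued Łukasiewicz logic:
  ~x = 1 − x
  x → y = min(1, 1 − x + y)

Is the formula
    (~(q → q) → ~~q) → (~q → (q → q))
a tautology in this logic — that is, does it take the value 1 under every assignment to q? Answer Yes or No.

q = 0 ↦ 1
q = 1/5 ↦ 1
q = 2/5 ↦ 1
q = 3/5 ↦ 1
q = 4/5 ↦ 1
q = 1 ↦ 1
Every assignment gives a value ≥ 1.

Yes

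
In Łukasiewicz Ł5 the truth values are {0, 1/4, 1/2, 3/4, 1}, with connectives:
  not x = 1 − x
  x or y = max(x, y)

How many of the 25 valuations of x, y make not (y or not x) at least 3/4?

value 1: 1 assignment (counts)
value 3/4: 3 assignments (counts)
value 1/2: 5 assignments
value 1/4: 7 assignments
value 0: 9 assignments
So 4 of the 25 assignments meet the threshold.

4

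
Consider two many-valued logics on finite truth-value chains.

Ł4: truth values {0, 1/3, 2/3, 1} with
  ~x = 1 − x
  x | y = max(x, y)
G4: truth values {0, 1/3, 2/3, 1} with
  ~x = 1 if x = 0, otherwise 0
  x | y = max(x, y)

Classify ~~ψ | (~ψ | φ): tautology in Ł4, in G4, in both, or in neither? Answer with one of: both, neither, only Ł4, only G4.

only G4

In Ł4: at φ = 0, ψ = 1/3 the value is 2/3 — not a tautology.
In G4: every assignment gives 1 — tautology.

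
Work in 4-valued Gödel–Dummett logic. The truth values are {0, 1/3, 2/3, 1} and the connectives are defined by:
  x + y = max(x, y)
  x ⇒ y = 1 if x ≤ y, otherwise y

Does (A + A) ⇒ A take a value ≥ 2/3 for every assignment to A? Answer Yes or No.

Yes

A = 0 ↦ 1
A = 1/3 ↦ 1
A = 2/3 ↦ 1
A = 1 ↦ 1
Every assignment gives a value ≥ 2/3.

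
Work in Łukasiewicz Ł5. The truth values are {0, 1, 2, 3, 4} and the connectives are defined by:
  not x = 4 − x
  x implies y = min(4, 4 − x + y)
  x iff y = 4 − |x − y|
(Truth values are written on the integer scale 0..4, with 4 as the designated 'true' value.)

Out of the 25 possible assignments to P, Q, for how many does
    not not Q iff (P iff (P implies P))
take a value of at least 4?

5

value 4: 5 assignments (counts)
value 3: 8 assignments
value 2: 6 assignments
value 1: 4 assignments
value 0: 2 assignments
So 5 of the 25 assignments meet the threshold.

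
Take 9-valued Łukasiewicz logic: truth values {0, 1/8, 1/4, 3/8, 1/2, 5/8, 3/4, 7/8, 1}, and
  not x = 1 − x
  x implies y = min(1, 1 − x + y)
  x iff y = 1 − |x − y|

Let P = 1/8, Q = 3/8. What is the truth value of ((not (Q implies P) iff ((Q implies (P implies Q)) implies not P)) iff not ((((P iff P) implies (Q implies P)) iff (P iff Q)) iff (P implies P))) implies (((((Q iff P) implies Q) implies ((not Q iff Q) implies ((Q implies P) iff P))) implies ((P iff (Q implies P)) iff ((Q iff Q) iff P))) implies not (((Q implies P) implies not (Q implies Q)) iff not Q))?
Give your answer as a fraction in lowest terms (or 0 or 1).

Q implies P = 3/8 implies 1/8 = 3/4
not (Q implies P) = not 3/4 = 1/4
P implies Q = 1/8 implies 3/8 = 1
Q implies (P implies Q) = 3/8 implies 1 = 1
not P = not 1/8 = 7/8
(Q implies (P implies Q)) implies not P = 1 implies 7/8 = 7/8
not (Q implies P) iff ((Q implies (P implies Q)) implies not P) = 1/4 iff 7/8 = 3/8
P iff P = 1/8 iff 1/8 = 1
Q implies P = 3/8 implies 1/8 = 3/4
(P iff P) implies (Q implies P) = 1 implies 3/4 = 3/4
P iff Q = 1/8 iff 3/8 = 3/4
((P iff P) implies (Q implies P)) iff (P iff Q) = 3/4 iff 3/4 = 1
P implies P = 1/8 implies 1/8 = 1
(((P iff P) implies (Q implies P)) iff (P iff Q)) iff (P implies P) = 1 iff 1 = 1
not ((((P iff P) implies (Q implies P)) iff (P iff Q)) iff (P implies P)) = not 1 = 0
(not (Q implies P) iff ((Q implies (P implies Q)) implies not P)) iff not ((((P iff P) implies (Q implies P)) iff (P iff Q)) iff (P implies P)) = 3/8 iff 0 = 5/8
Q iff P = 3/8 iff 1/8 = 3/4
(Q iff P) implies Q = 3/4 implies 3/8 = 5/8
not Q = not 3/8 = 5/8
not Q iff Q = 5/8 iff 3/8 = 3/4
Q implies P = 3/8 implies 1/8 = 3/4
(Q implies P) iff P = 3/4 iff 1/8 = 3/8
(not Q iff Q) implies ((Q implies P) iff P) = 3/4 implies 3/8 = 5/8
((Q iff P) implies Q) implies ((not Q iff Q) implies ((Q implies P) iff P)) = 5/8 implies 5/8 = 1
Q implies P = 3/8 implies 1/8 = 3/4
P iff (Q implies P) = 1/8 iff 3/4 = 3/8
Q iff Q = 3/8 iff 3/8 = 1
(Q iff Q) iff P = 1 iff 1/8 = 1/8
(P iff (Q implies P)) iff ((Q iff Q) iff P) = 3/8 iff 1/8 = 3/4
(((Q iff P) implies Q) implies ((not Q iff Q) implies ((Q implies P) iff P))) implies ((P iff (Q implies P)) iff ((Q iff Q) iff P)) = 1 implies 3/4 = 3/4
Q implies P = 3/8 implies 1/8 = 3/4
Q implies Q = 3/8 implies 3/8 = 1
not (Q implies Q) = not 1 = 0
(Q implies P) implies not (Q implies Q) = 3/4 implies 0 = 1/4
not Q = not 3/8 = 5/8
((Q implies P) implies not (Q implies Q)) iff not Q = 1/4 iff 5/8 = 5/8
not (((Q implies P) implies not (Q implies Q)) iff not Q) = not 5/8 = 3/8
((((Q iff P) implies Q) implies ((not Q iff Q) implies ((Q implies P) iff P))) implies ((P iff (Q implies P)) iff ((Q iff Q) iff P))) implies not (((Q implies P) implies not (Q implies Q)) iff not Q) = 3/4 implies 3/8 = 5/8
((not (Q implies P) iff ((Q implies (P implies Q)) implies not P)) iff not ((((P iff P) implies (Q implies P)) iff (P iff Q)) iff (P implies P))) implies (((((Q iff P) implies Q) implies ((not Q iff Q) implies ((Q implies P) iff P))) implies ((P iff (Q implies P)) iff ((Q iff Q) iff P))) implies not (((Q implies P) implies not (Q implies Q)) iff not Q)) = 5/8 implies 5/8 = 1

1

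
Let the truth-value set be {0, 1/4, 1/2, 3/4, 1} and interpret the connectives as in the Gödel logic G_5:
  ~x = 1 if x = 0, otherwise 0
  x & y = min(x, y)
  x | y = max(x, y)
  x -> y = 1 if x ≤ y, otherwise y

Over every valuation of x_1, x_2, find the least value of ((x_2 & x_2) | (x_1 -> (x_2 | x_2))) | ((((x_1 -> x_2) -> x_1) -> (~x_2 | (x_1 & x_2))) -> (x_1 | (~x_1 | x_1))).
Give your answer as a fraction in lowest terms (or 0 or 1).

1/4

Take x_1 = 1/4, x_2 = 0:
x_2 & x_2 = 0 & 0 = 0
x_2 | x_2 = 0 | 0 = 0
x_1 -> (x_2 | x_2) = 1/4 -> 0 = 0
(x_2 & x_2) | (x_1 -> (x_2 | x_2)) = 0 | 0 = 0
x_1 -> x_2 = 1/4 -> 0 = 0
(x_1 -> x_2) -> x_1 = 0 -> 1/4 = 1
~x_2 = ~0 = 1
x_1 & x_2 = 1/4 & 0 = 0
~x_2 | (x_1 & x_2) = 1 | 0 = 1
((x_1 -> x_2) -> x_1) -> (~x_2 | (x_1 & x_2)) = 1 -> 1 = 1
~x_1 = ~1/4 = 0
~x_1 | x_1 = 0 | 1/4 = 1/4
x_1 | (~x_1 | x_1) = 1/4 | 1/4 = 1/4
(((x_1 -> x_2) -> x_1) -> (~x_2 | (x_1 & x_2))) -> (x_1 | (~x_1 | x_1)) = 1 -> 1/4 = 1/4
((x_2 & x_2) | (x_1 -> (x_2 | x_2))) | ((((x_1 -> x_2) -> x_1) -> (~x_2 | (x_1 & x_2))) -> (x_1 | (~x_1 | x_1))) = 0 | 1/4 = 1/4
No assignment yields a value below 1/4, so this is the minimum.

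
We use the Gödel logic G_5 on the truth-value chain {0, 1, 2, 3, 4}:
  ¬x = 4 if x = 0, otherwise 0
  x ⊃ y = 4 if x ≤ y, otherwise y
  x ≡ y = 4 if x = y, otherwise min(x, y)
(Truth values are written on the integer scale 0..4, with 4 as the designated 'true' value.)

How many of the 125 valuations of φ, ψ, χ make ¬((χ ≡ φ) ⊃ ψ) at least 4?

17

value 4: 17 assignments (counts)
value 0: 108 assignments
So 17 of the 125 assignments meet the threshold.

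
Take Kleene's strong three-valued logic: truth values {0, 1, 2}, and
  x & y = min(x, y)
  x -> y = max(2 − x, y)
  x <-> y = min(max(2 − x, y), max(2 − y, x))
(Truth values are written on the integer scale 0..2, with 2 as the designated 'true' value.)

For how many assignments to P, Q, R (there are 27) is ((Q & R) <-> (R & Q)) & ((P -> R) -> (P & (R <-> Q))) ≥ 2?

value 2: 4 assignments (counts)
value 1: 12 assignments
value 0: 11 assignments
So 4 of the 27 assignments meet the threshold.

4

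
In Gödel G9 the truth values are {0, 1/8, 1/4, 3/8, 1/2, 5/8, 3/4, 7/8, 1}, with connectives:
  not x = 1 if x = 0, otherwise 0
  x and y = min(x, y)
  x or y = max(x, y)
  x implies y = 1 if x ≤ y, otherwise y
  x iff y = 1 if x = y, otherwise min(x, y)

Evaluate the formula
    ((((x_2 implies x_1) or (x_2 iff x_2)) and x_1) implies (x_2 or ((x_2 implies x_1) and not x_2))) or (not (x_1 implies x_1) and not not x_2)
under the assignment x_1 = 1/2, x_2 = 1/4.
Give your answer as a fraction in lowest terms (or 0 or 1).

1/4

x_2 implies x_1 = 1/4 implies 1/2 = 1
x_2 iff x_2 = 1/4 iff 1/4 = 1
(x_2 implies x_1) or (x_2 iff x_2) = 1 or 1 = 1
((x_2 implies x_1) or (x_2 iff x_2)) and x_1 = 1 and 1/2 = 1/2
x_2 implies x_1 = 1/4 implies 1/2 = 1
not x_2 = not 1/4 = 0
(x_2 implies x_1) and not x_2 = 1 and 0 = 0
x_2 or ((x_2 implies x_1) and not x_2) = 1/4 or 0 = 1/4
(((x_2 implies x_1) or (x_2 iff x_2)) and x_1) implies (x_2 or ((x_2 implies x_1) and not x_2)) = 1/2 implies 1/4 = 1/4
x_1 implies x_1 = 1/2 implies 1/2 = 1
not (x_1 implies x_1) = not 1 = 0
not x_2 = not 1/4 = 0
not not x_2 = not 0 = 1
not (x_1 implies x_1) and not not x_2 = 0 and 1 = 0
((((x_2 implies x_1) or (x_2 iff x_2)) and x_1) implies (x_2 or ((x_2 implies x_1) and not x_2))) or (not (x_1 implies x_1) and not not x_2) = 1/4 or 0 = 1/4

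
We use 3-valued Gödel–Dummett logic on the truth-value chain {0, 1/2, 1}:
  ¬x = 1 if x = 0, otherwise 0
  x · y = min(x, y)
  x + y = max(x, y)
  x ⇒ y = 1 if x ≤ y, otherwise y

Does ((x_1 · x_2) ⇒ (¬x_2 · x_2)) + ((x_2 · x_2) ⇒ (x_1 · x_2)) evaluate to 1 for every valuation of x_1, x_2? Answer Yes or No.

No

Counterexample: take x_1 = 1/2, x_2 = 1.
x_1 · x_2 = 1/2 · 1 = 1/2
¬x_2 = ¬1 = 0
¬x_2 · x_2 = 0 · 1 = 0
(x_1 · x_2) ⇒ (¬x_2 · x_2) = 1/2 ⇒ 0 = 0
x_2 · x_2 = 1 · 1 = 1
x_1 · x_2 = 1/2 · 1 = 1/2
(x_2 · x_2) ⇒ (x_1 · x_2) = 1 ⇒ 1/2 = 1/2
((x_1 · x_2) ⇒ (¬x_2 · x_2)) + ((x_2 · x_2) ⇒ (x_1 · x_2)) = 0 + 1/2 = 1/2
This gives 1/2 ≠ 1.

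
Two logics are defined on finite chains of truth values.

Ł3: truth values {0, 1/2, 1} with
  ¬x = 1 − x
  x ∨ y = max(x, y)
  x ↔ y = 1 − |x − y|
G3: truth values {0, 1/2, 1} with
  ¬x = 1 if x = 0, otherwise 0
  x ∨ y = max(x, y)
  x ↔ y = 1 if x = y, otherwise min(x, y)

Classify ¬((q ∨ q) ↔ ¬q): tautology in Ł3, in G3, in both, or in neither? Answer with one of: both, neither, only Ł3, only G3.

only G3

In Ł3: at q = 1/2 the value is 0 — not a tautology.
In G3: every assignment gives 1 — tautology.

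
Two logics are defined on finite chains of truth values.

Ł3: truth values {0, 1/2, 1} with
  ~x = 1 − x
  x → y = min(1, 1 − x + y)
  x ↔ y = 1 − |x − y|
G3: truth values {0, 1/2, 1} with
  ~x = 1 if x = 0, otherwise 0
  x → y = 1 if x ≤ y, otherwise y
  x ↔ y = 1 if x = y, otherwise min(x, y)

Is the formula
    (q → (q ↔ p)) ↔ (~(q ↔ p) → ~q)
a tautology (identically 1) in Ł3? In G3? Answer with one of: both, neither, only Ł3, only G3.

only Ł3

In Ł3: every assignment gives 1 — tautology.
In G3: at p = 1/2, q = 1 the value is 1/2 — not a tautology.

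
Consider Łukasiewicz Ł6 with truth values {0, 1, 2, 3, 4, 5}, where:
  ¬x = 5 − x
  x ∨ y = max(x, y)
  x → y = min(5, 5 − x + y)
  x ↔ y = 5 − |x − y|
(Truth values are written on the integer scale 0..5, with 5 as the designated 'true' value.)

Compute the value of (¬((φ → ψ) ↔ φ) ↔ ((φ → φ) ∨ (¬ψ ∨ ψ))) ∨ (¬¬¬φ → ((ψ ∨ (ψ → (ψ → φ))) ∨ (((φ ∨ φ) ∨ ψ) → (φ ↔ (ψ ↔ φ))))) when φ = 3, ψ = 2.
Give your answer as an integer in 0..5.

5

φ → ψ = 3 → 2 = 4
(φ → ψ) ↔ φ = 4 ↔ 3 = 4
¬((φ → ψ) ↔ φ) = ¬4 = 1
φ → φ = 3 → 3 = 5
¬ψ = ¬2 = 3
¬ψ ∨ ψ = 3 ∨ 2 = 3
(φ → φ) ∨ (¬ψ ∨ ψ) = 5 ∨ 3 = 5
¬((φ → ψ) ↔ φ) ↔ ((φ → φ) ∨ (¬ψ ∨ ψ)) = 1 ↔ 5 = 1
¬φ = ¬3 = 2
¬¬φ = ¬2 = 3
¬¬¬φ = ¬3 = 2
ψ → φ = 2 → 3 = 5
ψ → (ψ → φ) = 2 → 5 = 5
ψ ∨ (ψ → (ψ → φ)) = 2 ∨ 5 = 5
φ ∨ φ = 3 ∨ 3 = 3
(φ ∨ φ) ∨ ψ = 3 ∨ 2 = 3
ψ ↔ φ = 2 ↔ 3 = 4
φ ↔ (ψ ↔ φ) = 3 ↔ 4 = 4
((φ ∨ φ) ∨ ψ) → (φ ↔ (ψ ↔ φ)) = 3 → 4 = 5
(ψ ∨ (ψ → (ψ → φ))) ∨ (((φ ∨ φ) ∨ ψ) → (φ ↔ (ψ ↔ φ))) = 5 ∨ 5 = 5
¬¬¬φ → ((ψ ∨ (ψ → (ψ → φ))) ∨ (((φ ∨ φ) ∨ ψ) → (φ ↔ (ψ ↔ φ)))) = 2 → 5 = 5
(¬((φ → ψ) ↔ φ) ↔ ((φ → φ) ∨ (¬ψ ∨ ψ))) ∨ (¬¬¬φ → ((ψ ∨ (ψ → (ψ → φ))) ∨ (((φ ∨ φ) ∨ ψ) → (φ ↔ (ψ ↔ φ))))) = 1 ∨ 5 = 5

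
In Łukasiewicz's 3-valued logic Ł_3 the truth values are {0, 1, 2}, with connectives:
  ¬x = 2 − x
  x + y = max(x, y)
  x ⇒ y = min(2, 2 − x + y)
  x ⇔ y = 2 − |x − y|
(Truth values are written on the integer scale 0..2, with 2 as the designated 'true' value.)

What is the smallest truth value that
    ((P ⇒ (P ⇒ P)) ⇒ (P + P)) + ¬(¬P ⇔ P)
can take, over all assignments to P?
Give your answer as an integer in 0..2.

Take P = 1:
P ⇒ P = 1 ⇒ 1 = 2
P ⇒ (P ⇒ P) = 1 ⇒ 2 = 2
P + P = 1 + 1 = 1
(P ⇒ (P ⇒ P)) ⇒ (P + P) = 2 ⇒ 1 = 1
¬P = ¬1 = 1
¬P ⇔ P = 1 ⇔ 1 = 2
¬(¬P ⇔ P) = ¬2 = 0
((P ⇒ (P ⇒ P)) ⇒ (P + P)) + ¬(¬P ⇔ P) = 1 + 0 = 1
No assignment yields a value below 1, so this is the minimum.

1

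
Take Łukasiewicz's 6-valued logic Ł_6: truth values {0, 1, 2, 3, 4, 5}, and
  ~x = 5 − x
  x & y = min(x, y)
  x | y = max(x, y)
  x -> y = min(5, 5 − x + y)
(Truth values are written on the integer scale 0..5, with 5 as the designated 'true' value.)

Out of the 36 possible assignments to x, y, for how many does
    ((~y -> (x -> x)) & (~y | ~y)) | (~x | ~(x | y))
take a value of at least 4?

20

value 5: 11 assignments (counts)
value 4: 9 assignments (counts)
value 3: 7 assignments
value 2: 5 assignments
value 1: 3 assignments
value 0: 1 assignment
So 20 of the 36 assignments meet the threshold.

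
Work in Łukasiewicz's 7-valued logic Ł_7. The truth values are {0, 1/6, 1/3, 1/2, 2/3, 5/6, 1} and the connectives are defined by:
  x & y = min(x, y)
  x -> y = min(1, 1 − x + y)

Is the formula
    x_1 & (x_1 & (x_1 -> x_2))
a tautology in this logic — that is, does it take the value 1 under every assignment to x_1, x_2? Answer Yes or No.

Counterexample: take x_1 = 0, x_2 = 0.
x_1 -> x_2 = 0 -> 0 = 1
x_1 & (x_1 -> x_2) = 0 & 1 = 0
x_1 & (x_1 & (x_1 -> x_2)) = 0 & 0 = 0
This gives 0 ≠ 1.

No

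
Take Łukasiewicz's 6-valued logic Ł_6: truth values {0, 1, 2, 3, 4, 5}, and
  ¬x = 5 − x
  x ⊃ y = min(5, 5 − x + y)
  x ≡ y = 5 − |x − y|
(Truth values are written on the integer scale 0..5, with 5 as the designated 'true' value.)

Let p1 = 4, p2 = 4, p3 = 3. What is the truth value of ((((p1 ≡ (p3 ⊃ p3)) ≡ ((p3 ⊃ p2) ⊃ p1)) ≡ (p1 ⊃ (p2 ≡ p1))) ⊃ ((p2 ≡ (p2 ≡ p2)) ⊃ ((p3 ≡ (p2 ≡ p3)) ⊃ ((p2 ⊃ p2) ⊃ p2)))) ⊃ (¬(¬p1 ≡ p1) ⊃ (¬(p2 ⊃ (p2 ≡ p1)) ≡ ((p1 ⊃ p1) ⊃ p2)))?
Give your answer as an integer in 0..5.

3

p3 ⊃ p3 = 3 ⊃ 3 = 5
p1 ≡ (p3 ⊃ p3) = 4 ≡ 5 = 4
p3 ⊃ p2 = 3 ⊃ 4 = 5
(p3 ⊃ p2) ⊃ p1 = 5 ⊃ 4 = 4
(p1 ≡ (p3 ⊃ p3)) ≡ ((p3 ⊃ p2) ⊃ p1) = 4 ≡ 4 = 5
p2 ≡ p1 = 4 ≡ 4 = 5
p1 ⊃ (p2 ≡ p1) = 4 ⊃ 5 = 5
((p1 ≡ (p3 ⊃ p3)) ≡ ((p3 ⊃ p2) ⊃ p1)) ≡ (p1 ⊃ (p2 ≡ p1)) = 5 ≡ 5 = 5
p2 ≡ p2 = 4 ≡ 4 = 5
p2 ≡ (p2 ≡ p2) = 4 ≡ 5 = 4
p2 ≡ p3 = 4 ≡ 3 = 4
p3 ≡ (p2 ≡ p3) = 3 ≡ 4 = 4
p2 ⊃ p2 = 4 ⊃ 4 = 5
(p2 ⊃ p2) ⊃ p2 = 5 ⊃ 4 = 4
(p3 ≡ (p2 ≡ p3)) ⊃ ((p2 ⊃ p2) ⊃ p2) = 4 ⊃ 4 = 5
(p2 ≡ (p2 ≡ p2)) ⊃ ((p3 ≡ (p2 ≡ p3)) ⊃ ((p2 ⊃ p2) ⊃ p2)) = 4 ⊃ 5 = 5
(((p1 ≡ (p3 ⊃ p3)) ≡ ((p3 ⊃ p2) ⊃ p1)) ≡ (p1 ⊃ (p2 ≡ p1))) ⊃ ((p2 ≡ (p2 ≡ p2)) ⊃ ((p3 ≡ (p2 ≡ p3)) ⊃ ((p2 ⊃ p2) ⊃ p2))) = 5 ⊃ 5 = 5
¬p1 = ¬4 = 1
¬p1 ≡ p1 = 1 ≡ 4 = 2
¬(¬p1 ≡ p1) = ¬2 = 3
p2 ≡ p1 = 4 ≡ 4 = 5
p2 ⊃ (p2 ≡ p1) = 4 ⊃ 5 = 5
¬(p2 ⊃ (p2 ≡ p1)) = ¬5 = 0
p1 ⊃ p1 = 4 ⊃ 4 = 5
(p1 ⊃ p1) ⊃ p2 = 5 ⊃ 4 = 4
¬(p2 ⊃ (p2 ≡ p1)) ≡ ((p1 ⊃ p1) ⊃ p2) = 0 ≡ 4 = 1
¬(¬p1 ≡ p1) ⊃ (¬(p2 ⊃ (p2 ≡ p1)) ≡ ((p1 ⊃ p1) ⊃ p2)) = 3 ⊃ 1 = 3
((((p1 ≡ (p3 ⊃ p3)) ≡ ((p3 ⊃ p2) ⊃ p1)) ≡ (p1 ⊃ (p2 ≡ p1))) ⊃ ((p2 ≡ (p2 ≡ p2)) ⊃ ((p3 ≡ (p2 ≡ p3)) ⊃ ((p2 ⊃ p2) ⊃ p2)))) ⊃ (¬(¬p1 ≡ p1) ⊃ (¬(p2 ⊃ (p2 ≡ p1)) ≡ ((p1 ⊃ p1) ⊃ p2))) = 5 ⊃ 3 = 3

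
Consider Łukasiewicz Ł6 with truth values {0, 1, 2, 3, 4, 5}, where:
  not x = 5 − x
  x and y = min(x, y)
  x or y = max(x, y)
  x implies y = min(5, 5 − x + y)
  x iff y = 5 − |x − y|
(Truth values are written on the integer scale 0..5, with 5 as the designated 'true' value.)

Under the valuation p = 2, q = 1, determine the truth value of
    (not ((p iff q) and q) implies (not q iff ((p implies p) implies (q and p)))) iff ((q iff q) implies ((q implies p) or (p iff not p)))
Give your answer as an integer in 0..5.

3

p iff q = 2 iff 1 = 4
(p iff q) and q = 4 and 1 = 1
not ((p iff q) and q) = not 1 = 4
not q = not 1 = 4
p implies p = 2 implies 2 = 5
q and p = 1 and 2 = 1
(p implies p) implies (q and p) = 5 implies 1 = 1
not q iff ((p implies p) implies (q and p)) = 4 iff 1 = 2
not ((p iff q) and q) implies (not q iff ((p implies p) implies (q and p))) = 4 implies 2 = 3
q iff q = 1 iff 1 = 5
q implies p = 1 implies 2 = 5
not p = not 2 = 3
p iff not p = 2 iff 3 = 4
(q implies p) or (p iff not p) = 5 or 4 = 5
(q iff q) implies ((q implies p) or (p iff not p)) = 5 implies 5 = 5
(not ((p iff q) and q) implies (not q iff ((p implies p) implies (q and p)))) iff ((q iff q) implies ((q implies p) or (p iff not p))) = 3 iff 5 = 3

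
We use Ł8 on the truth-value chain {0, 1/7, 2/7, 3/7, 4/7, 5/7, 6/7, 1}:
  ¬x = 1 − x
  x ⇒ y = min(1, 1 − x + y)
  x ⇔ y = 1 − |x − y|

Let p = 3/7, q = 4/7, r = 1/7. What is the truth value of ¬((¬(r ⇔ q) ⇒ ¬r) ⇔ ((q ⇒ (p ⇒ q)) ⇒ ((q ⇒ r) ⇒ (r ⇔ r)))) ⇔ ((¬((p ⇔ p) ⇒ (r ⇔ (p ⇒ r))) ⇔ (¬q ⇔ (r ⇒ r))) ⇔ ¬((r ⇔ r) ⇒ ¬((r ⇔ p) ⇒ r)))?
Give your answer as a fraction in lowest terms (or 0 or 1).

3/7

r ⇔ q = 1/7 ⇔ 4/7 = 4/7
¬(r ⇔ q) = ¬4/7 = 3/7
¬r = ¬1/7 = 6/7
¬(r ⇔ q) ⇒ ¬r = 3/7 ⇒ 6/7 = 1
p ⇒ q = 3/7 ⇒ 4/7 = 1
q ⇒ (p ⇒ q) = 4/7 ⇒ 1 = 1
q ⇒ r = 4/7 ⇒ 1/7 = 4/7
r ⇔ r = 1/7 ⇔ 1/7 = 1
(q ⇒ r) ⇒ (r ⇔ r) = 4/7 ⇒ 1 = 1
(q ⇒ (p ⇒ q)) ⇒ ((q ⇒ r) ⇒ (r ⇔ r)) = 1 ⇒ 1 = 1
(¬(r ⇔ q) ⇒ ¬r) ⇔ ((q ⇒ (p ⇒ q)) ⇒ ((q ⇒ r) ⇒ (r ⇔ r))) = 1 ⇔ 1 = 1
¬((¬(r ⇔ q) ⇒ ¬r) ⇔ ((q ⇒ (p ⇒ q)) ⇒ ((q ⇒ r) ⇒ (r ⇔ r)))) = ¬1 = 0
p ⇔ p = 3/7 ⇔ 3/7 = 1
p ⇒ r = 3/7 ⇒ 1/7 = 5/7
r ⇔ (p ⇒ r) = 1/7 ⇔ 5/7 = 3/7
(p ⇔ p) ⇒ (r ⇔ (p ⇒ r)) = 1 ⇒ 3/7 = 3/7
¬((p ⇔ p) ⇒ (r ⇔ (p ⇒ r))) = ¬3/7 = 4/7
¬q = ¬4/7 = 3/7
r ⇒ r = 1/7 ⇒ 1/7 = 1
¬q ⇔ (r ⇒ r) = 3/7 ⇔ 1 = 3/7
¬((p ⇔ p) ⇒ (r ⇔ (p ⇒ r))) ⇔ (¬q ⇔ (r ⇒ r)) = 4/7 ⇔ 3/7 = 6/7
r ⇔ r = 1/7 ⇔ 1/7 = 1
r ⇔ p = 1/7 ⇔ 3/7 = 5/7
(r ⇔ p) ⇒ r = 5/7 ⇒ 1/7 = 3/7
¬((r ⇔ p) ⇒ r) = ¬3/7 = 4/7
(r ⇔ r) ⇒ ¬((r ⇔ p) ⇒ r) = 1 ⇒ 4/7 = 4/7
¬((r ⇔ r) ⇒ ¬((r ⇔ p) ⇒ r)) = ¬4/7 = 3/7
(¬((p ⇔ p) ⇒ (r ⇔ (p ⇒ r))) ⇔ (¬q ⇔ (r ⇒ r))) ⇔ ¬((r ⇔ r) ⇒ ¬((r ⇔ p) ⇒ r)) = 6/7 ⇔ 3/7 = 4/7
¬((¬(r ⇔ q) ⇒ ¬r) ⇔ ((q ⇒ (p ⇒ q)) ⇒ ((q ⇒ r) ⇒ (r ⇔ r)))) ⇔ ((¬((p ⇔ p) ⇒ (r ⇔ (p ⇒ r))) ⇔ (¬q ⇔ (r ⇒ r))) ⇔ ¬((r ⇔ r) ⇒ ¬((r ⇔ p) ⇒ r))) = 0 ⇔ 4/7 = 3/7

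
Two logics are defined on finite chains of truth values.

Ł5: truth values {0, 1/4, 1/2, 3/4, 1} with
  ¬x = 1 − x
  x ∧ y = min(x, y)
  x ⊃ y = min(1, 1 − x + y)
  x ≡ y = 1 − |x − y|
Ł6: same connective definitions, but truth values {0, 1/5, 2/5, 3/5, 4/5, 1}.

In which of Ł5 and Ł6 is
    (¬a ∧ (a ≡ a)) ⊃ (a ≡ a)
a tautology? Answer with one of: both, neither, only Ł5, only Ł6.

both

In Ł5: every assignment gives 1 — tautology.
In Ł6: every assignment gives 1 — tautology.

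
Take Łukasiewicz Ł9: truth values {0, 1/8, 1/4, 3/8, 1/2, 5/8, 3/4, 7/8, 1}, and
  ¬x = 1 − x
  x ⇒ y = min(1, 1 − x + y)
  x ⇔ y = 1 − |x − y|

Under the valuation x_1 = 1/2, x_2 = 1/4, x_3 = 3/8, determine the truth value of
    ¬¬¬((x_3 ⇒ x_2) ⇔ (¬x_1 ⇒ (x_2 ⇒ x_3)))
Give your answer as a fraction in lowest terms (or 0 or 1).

1/8

x_3 ⇒ x_2 = 3/8 ⇒ 1/4 = 7/8
¬x_1 = ¬1/2 = 1/2
x_2 ⇒ x_3 = 1/4 ⇒ 3/8 = 1
¬x_1 ⇒ (x_2 ⇒ x_3) = 1/2 ⇒ 1 = 1
(x_3 ⇒ x_2) ⇔ (¬x_1 ⇒ (x_2 ⇒ x_3)) = 7/8 ⇔ 1 = 7/8
¬((x_3 ⇒ x_2) ⇔ (¬x_1 ⇒ (x_2 ⇒ x_3))) = ¬7/8 = 1/8
¬¬((x_3 ⇒ x_2) ⇔ (¬x_1 ⇒ (x_2 ⇒ x_3))) = ¬1/8 = 7/8
¬¬¬((x_3 ⇒ x_2) ⇔ (¬x_1 ⇒ (x_2 ⇒ x_3))) = ¬7/8 = 1/8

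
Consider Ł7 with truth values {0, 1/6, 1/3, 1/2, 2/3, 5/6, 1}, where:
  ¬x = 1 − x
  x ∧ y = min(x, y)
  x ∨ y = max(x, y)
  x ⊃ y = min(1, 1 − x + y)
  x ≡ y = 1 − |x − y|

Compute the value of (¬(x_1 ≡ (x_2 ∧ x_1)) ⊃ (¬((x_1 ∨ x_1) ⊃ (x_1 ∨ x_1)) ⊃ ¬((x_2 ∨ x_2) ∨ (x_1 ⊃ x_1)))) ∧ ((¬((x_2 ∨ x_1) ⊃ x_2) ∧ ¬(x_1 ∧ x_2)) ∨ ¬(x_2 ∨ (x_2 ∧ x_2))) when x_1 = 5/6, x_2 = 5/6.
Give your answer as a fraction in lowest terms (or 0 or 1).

1/6

x_2 ∧ x_1 = 5/6 ∧ 5/6 = 5/6
x_1 ≡ (x_2 ∧ x_1) = 5/6 ≡ 5/6 = 1
¬(x_1 ≡ (x_2 ∧ x_1)) = ¬1 = 0
x_1 ∨ x_1 = 5/6 ∨ 5/6 = 5/6
x_1 ∨ x_1 = 5/6 ∨ 5/6 = 5/6
(x_1 ∨ x_1) ⊃ (x_1 ∨ x_1) = 5/6 ⊃ 5/6 = 1
¬((x_1 ∨ x_1) ⊃ (x_1 ∨ x_1)) = ¬1 = 0
x_2 ∨ x_2 = 5/6 ∨ 5/6 = 5/6
x_1 ⊃ x_1 = 5/6 ⊃ 5/6 = 1
(x_2 ∨ x_2) ∨ (x_1 ⊃ x_1) = 5/6 ∨ 1 = 1
¬((x_2 ∨ x_2) ∨ (x_1 ⊃ x_1)) = ¬1 = 0
¬((x_1 ∨ x_1) ⊃ (x_1 ∨ x_1)) ⊃ ¬((x_2 ∨ x_2) ∨ (x_1 ⊃ x_1)) = 0 ⊃ 0 = 1
¬(x_1 ≡ (x_2 ∧ x_1)) ⊃ (¬((x_1 ∨ x_1) ⊃ (x_1 ∨ x_1)) ⊃ ¬((x_2 ∨ x_2) ∨ (x_1 ⊃ x_1))) = 0 ⊃ 1 = 1
x_2 ∨ x_1 = 5/6 ∨ 5/6 = 5/6
(x_2 ∨ x_1) ⊃ x_2 = 5/6 ⊃ 5/6 = 1
¬((x_2 ∨ x_1) ⊃ x_2) = ¬1 = 0
x_1 ∧ x_2 = 5/6 ∧ 5/6 = 5/6
¬(x_1 ∧ x_2) = ¬5/6 = 1/6
¬((x_2 ∨ x_1) ⊃ x_2) ∧ ¬(x_1 ∧ x_2) = 0 ∧ 1/6 = 0
x_2 ∧ x_2 = 5/6 ∧ 5/6 = 5/6
x_2 ∨ (x_2 ∧ x_2) = 5/6 ∨ 5/6 = 5/6
¬(x_2 ∨ (x_2 ∧ x_2)) = ¬5/6 = 1/6
(¬((x_2 ∨ x_1) ⊃ x_2) ∧ ¬(x_1 ∧ x_2)) ∨ ¬(x_2 ∨ (x_2 ∧ x_2)) = 0 ∨ 1/6 = 1/6
(¬(x_1 ≡ (x_2 ∧ x_1)) ⊃ (¬((x_1 ∨ x_1) ⊃ (x_1 ∨ x_1)) ⊃ ¬((x_2 ∨ x_2) ∨ (x_1 ⊃ x_1)))) ∧ ((¬((x_2 ∨ x_1) ⊃ x_2) ∧ ¬(x_1 ∧ x_2)) ∨ ¬(x_2 ∨ (x_2 ∧ x_2))) = 1 ∧ 1/6 = 1/6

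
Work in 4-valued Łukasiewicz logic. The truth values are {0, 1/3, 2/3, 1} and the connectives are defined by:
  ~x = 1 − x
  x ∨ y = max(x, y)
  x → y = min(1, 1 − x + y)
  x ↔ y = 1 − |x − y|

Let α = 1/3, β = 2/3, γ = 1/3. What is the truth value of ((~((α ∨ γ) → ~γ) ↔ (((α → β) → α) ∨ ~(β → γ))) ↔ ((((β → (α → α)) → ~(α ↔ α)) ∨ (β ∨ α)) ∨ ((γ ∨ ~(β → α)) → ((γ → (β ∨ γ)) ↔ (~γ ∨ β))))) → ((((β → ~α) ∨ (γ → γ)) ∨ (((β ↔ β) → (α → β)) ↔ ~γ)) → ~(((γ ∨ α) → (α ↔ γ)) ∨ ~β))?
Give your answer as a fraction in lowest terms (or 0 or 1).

1/3

α ∨ γ = 1/3 ∨ 1/3 = 1/3
~γ = ~1/3 = 2/3
(α ∨ γ) → ~γ = 1/3 → 2/3 = 1
~((α ∨ γ) → ~γ) = ~1 = 0
α → β = 1/3 → 2/3 = 1
(α → β) → α = 1 → 1/3 = 1/3
β → γ = 2/3 → 1/3 = 2/3
~(β → γ) = ~2/3 = 1/3
((α → β) → α) ∨ ~(β → γ) = 1/3 ∨ 1/3 = 1/3
~((α ∨ γ) → ~γ) ↔ (((α → β) → α) ∨ ~(β → γ)) = 0 ↔ 1/3 = 2/3
α → α = 1/3 → 1/3 = 1
β → (α → α) = 2/3 → 1 = 1
α ↔ α = 1/3 ↔ 1/3 = 1
~(α ↔ α) = ~1 = 0
(β → (α → α)) → ~(α ↔ α) = 1 → 0 = 0
β ∨ α = 2/3 ∨ 1/3 = 2/3
((β → (α → α)) → ~(α ↔ α)) ∨ (β ∨ α) = 0 ∨ 2/3 = 2/3
β → α = 2/3 → 1/3 = 2/3
~(β → α) = ~2/3 = 1/3
γ ∨ ~(β → α) = 1/3 ∨ 1/3 = 1/3
β ∨ γ = 2/3 ∨ 1/3 = 2/3
γ → (β ∨ γ) = 1/3 → 2/3 = 1
~γ = ~1/3 = 2/3
~γ ∨ β = 2/3 ∨ 2/3 = 2/3
(γ → (β ∨ γ)) ↔ (~γ ∨ β) = 1 ↔ 2/3 = 2/3
(γ ∨ ~(β → α)) → ((γ → (β ∨ γ)) ↔ (~γ ∨ β)) = 1/3 → 2/3 = 1
(((β → (α → α)) → ~(α ↔ α)) ∨ (β ∨ α)) ∨ ((γ ∨ ~(β → α)) → ((γ → (β ∨ γ)) ↔ (~γ ∨ β))) = 2/3 ∨ 1 = 1
(~((α ∨ γ) → ~γ) ↔ (((α → β) → α) ∨ ~(β → γ))) ↔ ((((β → (α → α)) → ~(α ↔ α)) ∨ (β ∨ α)) ∨ ((γ ∨ ~(β → α)) → ((γ → (β ∨ γ)) ↔ (~γ ∨ β)))) = 2/3 ↔ 1 = 2/3
~α = ~1/3 = 2/3
β → ~α = 2/3 → 2/3 = 1
γ → γ = 1/3 → 1/3 = 1
(β → ~α) ∨ (γ → γ) = 1 ∨ 1 = 1
β ↔ β = 2/3 ↔ 2/3 = 1
α → β = 1/3 → 2/3 = 1
(β ↔ β) → (α → β) = 1 → 1 = 1
~γ = ~1/3 = 2/3
((β ↔ β) → (α → β)) ↔ ~γ = 1 ↔ 2/3 = 2/3
((β → ~α) ∨ (γ → γ)) ∨ (((β ↔ β) → (α → β)) ↔ ~γ) = 1 ∨ 2/3 = 1
γ ∨ α = 1/3 ∨ 1/3 = 1/3
α ↔ γ = 1/3 ↔ 1/3 = 1
(γ ∨ α) → (α ↔ γ) = 1/3 → 1 = 1
~β = ~2/3 = 1/3
((γ ∨ α) → (α ↔ γ)) ∨ ~β = 1 ∨ 1/3 = 1
~(((γ ∨ α) → (α ↔ γ)) ∨ ~β) = ~1 = 0
(((β → ~α) ∨ (γ → γ)) ∨ (((β ↔ β) → (α → β)) ↔ ~γ)) → ~(((γ ∨ α) → (α ↔ γ)) ∨ ~β) = 1 → 0 = 0
((~((α ∨ γ) → ~γ) ↔ (((α → β) → α) ∨ ~(β → γ))) ↔ ((((β → (α → α)) → ~(α ↔ α)) ∨ (β ∨ α)) ∨ ((γ ∨ ~(β → α)) → ((γ → (β ∨ γ)) ↔ (~γ ∨ β))))) → ((((β → ~α) ∨ (γ → γ)) ∨ (((β ↔ β) → (α → β)) ↔ ~γ)) → ~(((γ ∨ α) → (α ↔ γ)) ∨ ~β)) = 2/3 → 0 = 1/3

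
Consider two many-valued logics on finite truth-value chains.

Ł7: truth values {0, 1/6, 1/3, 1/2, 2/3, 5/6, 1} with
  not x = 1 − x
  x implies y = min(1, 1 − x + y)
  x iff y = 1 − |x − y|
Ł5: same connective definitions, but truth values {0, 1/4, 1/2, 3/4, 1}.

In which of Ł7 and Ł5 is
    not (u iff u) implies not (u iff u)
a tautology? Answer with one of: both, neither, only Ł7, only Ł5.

both

In Ł7: every assignment gives 1 — tautology.
In Ł5: every assignment gives 1 — tautology.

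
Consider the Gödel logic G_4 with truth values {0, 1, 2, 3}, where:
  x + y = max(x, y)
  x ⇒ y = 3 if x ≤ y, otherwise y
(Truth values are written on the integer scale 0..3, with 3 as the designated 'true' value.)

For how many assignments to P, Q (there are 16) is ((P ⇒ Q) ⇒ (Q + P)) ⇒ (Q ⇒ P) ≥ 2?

P = 0, Q = 0 ↦ 3  ≥
P = 0, Q = 1 ↦ 0  <
P = 0, Q = 2 ↦ 0  <
P = 0, Q = 3 ↦ 0  <
P = 1, Q = 0 ↦ 3  ≥
P = 1, Q = 1 ↦ 3  ≥
P = 1, Q = 2 ↦ 1  <
P = 1, Q = 3 ↦ 1  <
P = 2, Q = 0 ↦ 3  ≥
P = 2, Q = 1 ↦ 3  ≥
P = 2, Q = 2 ↦ 3  ≥
P = 2, Q = 3 ↦ 2  ≥
P = 3, Q = 0 ↦ 3  ≥
P = 3, Q = 1 ↦ 3  ≥
P = 3, Q = 2 ↦ 3  ≥
P = 3, Q = 3 ↦ 3  ≥
So 11 of the 16 assignments meet the threshold.

11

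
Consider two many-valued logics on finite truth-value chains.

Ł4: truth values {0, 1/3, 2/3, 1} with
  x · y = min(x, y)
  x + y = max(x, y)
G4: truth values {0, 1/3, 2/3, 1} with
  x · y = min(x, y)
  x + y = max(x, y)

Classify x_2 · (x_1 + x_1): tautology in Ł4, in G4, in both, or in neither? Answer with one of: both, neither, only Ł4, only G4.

neither

In Ł4: at x_1 = 0, x_2 = 0 the value is 0 — not a tautology.
In G4: at x_1 = 0, x_2 = 0 the value is 0 — not a tautology.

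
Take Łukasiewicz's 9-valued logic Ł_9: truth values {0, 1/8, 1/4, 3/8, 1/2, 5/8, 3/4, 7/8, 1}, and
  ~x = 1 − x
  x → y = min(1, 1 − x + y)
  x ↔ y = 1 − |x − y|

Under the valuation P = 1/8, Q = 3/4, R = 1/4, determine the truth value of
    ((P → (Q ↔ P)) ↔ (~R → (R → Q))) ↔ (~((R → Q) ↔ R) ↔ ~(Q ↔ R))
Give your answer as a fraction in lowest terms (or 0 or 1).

Q ↔ P = 3/4 ↔ 1/8 = 3/8
P → (Q ↔ P) = 1/8 → 3/8 = 1
~R = ~1/4 = 3/4
R → Q = 1/4 → 3/4 = 1
~R → (R → Q) = 3/4 → 1 = 1
(P → (Q ↔ P)) ↔ (~R → (R → Q)) = 1 ↔ 1 = 1
R → Q = 1/4 → 3/4 = 1
(R → Q) ↔ R = 1 ↔ 1/4 = 1/4
~((R → Q) ↔ R) = ~1/4 = 3/4
Q ↔ R = 3/4 ↔ 1/4 = 1/2
~(Q ↔ R) = ~1/2 = 1/2
~((R → Q) ↔ R) ↔ ~(Q ↔ R) = 3/4 ↔ 1/2 = 3/4
((P → (Q ↔ P)) ↔ (~R → (R → Q))) ↔ (~((R → Q) ↔ R) ↔ ~(Q ↔ R)) = 1 ↔ 3/4 = 3/4

3/4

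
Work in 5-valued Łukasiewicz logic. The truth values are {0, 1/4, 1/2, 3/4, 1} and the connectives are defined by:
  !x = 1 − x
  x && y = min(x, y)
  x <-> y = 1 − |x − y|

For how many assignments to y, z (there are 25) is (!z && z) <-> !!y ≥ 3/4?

value 1: 5 assignments (counts)
value 3/4: 8 assignments (counts)
value 1/2: 6 assignments
value 1/4: 4 assignments
value 0: 2 assignments
So 13 of the 25 assignments meet the threshold.

13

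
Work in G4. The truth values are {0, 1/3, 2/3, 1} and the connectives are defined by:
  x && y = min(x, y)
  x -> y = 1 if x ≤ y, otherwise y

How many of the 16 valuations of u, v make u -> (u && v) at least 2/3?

11

u = 0, v = 0 ↦ 1  ≥
u = 0, v = 1/3 ↦ 1  ≥
u = 0, v = 2/3 ↦ 1  ≥
u = 0, v = 1 ↦ 1  ≥
u = 1/3, v = 0 ↦ 0  <
u = 1/3, v = 1/3 ↦ 1  ≥
u = 1/3, v = 2/3 ↦ 1  ≥
u = 1/3, v = 1 ↦ 1  ≥
u = 2/3, v = 0 ↦ 0  <
u = 2/3, v = 1/3 ↦ 1/3  <
u = 2/3, v = 2/3 ↦ 1  ≥
u = 2/3, v = 1 ↦ 1  ≥
u = 1, v = 0 ↦ 0  <
u = 1, v = 1/3 ↦ 1/3  <
u = 1, v = 2/3 ↦ 2/3  ≥
u = 1, v = 1 ↦ 1  ≥
So 11 of the 16 assignments meet the threshold.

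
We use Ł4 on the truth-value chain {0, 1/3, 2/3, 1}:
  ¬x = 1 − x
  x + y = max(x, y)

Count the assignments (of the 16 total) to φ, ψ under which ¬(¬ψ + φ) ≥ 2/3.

φ = 0, ψ = 0 ↦ 0  <
φ = 0, ψ = 1/3 ↦ 1/3  <
φ = 0, ψ = 2/3 ↦ 2/3  ≥
φ = 0, ψ = 1 ↦ 1  ≥
φ = 1/3, ψ = 0 ↦ 0  <
φ = 1/3, ψ = 1/3 ↦ 1/3  <
φ = 1/3, ψ = 2/3 ↦ 2/3  ≥
φ = 1/3, ψ = 1 ↦ 2/3  ≥
φ = 2/3, ψ = 0 ↦ 0  <
φ = 2/3, ψ = 1/3 ↦ 1/3  <
φ = 2/3, ψ = 2/3 ↦ 1/3  <
φ = 2/3, ψ = 1 ↦ 1/3  <
φ = 1, ψ = 0 ↦ 0  <
φ = 1, ψ = 1/3 ↦ 0  <
φ = 1, ψ = 2/3 ↦ 0  <
φ = 1, ψ = 1 ↦ 0  <
So 4 of the 16 assignments meet the threshold.

4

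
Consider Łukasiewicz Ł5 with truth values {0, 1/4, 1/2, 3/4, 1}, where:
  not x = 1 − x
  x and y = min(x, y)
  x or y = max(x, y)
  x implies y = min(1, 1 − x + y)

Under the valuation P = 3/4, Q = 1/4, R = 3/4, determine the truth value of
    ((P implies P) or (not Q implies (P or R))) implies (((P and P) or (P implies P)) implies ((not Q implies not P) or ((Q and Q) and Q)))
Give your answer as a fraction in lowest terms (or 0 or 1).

1/2

P implies P = 3/4 implies 3/4 = 1
not Q = not 1/4 = 3/4
P or R = 3/4 or 3/4 = 3/4
not Q implies (P or R) = 3/4 implies 3/4 = 1
(P implies P) or (not Q implies (P or R)) = 1 or 1 = 1
P and P = 3/4 and 3/4 = 3/4
P implies P = 3/4 implies 3/4 = 1
(P and P) or (P implies P) = 3/4 or 1 = 1
not Q = not 1/4 = 3/4
not P = not 3/4 = 1/4
not Q implies not P = 3/4 implies 1/4 = 1/2
Q and Q = 1/4 and 1/4 = 1/4
(Q and Q) and Q = 1/4 and 1/4 = 1/4
(not Q implies not P) or ((Q and Q) and Q) = 1/2 or 1/4 = 1/2
((P and P) or (P implies P)) implies ((not Q implies not P) or ((Q and Q) and Q)) = 1 implies 1/2 = 1/2
((P implies P) or (not Q implies (P or R))) implies (((P and P) or (P implies P)) implies ((not Q implies not P) or ((Q and Q) and Q))) = 1 implies 1/2 = 1/2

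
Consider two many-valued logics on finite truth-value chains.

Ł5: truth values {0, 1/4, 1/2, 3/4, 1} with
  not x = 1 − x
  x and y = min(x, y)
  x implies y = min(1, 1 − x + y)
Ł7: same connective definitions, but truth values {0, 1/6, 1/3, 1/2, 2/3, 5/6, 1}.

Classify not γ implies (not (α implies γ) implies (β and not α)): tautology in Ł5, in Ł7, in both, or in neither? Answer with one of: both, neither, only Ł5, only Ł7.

In Ł5: at α = 1/4, β = 0, γ = 0 the value is 3/4 — not a tautology.
In Ł7: at α = 1/6, β = 0, γ = 0 the value is 5/6 — not a tautology.

neither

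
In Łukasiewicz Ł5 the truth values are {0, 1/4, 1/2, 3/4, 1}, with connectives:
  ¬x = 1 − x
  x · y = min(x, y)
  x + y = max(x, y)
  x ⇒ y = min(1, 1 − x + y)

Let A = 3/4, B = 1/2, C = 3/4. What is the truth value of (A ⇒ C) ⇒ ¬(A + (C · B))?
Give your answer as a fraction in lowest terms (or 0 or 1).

A ⇒ C = 3/4 ⇒ 3/4 = 1
C · B = 3/4 · 1/2 = 1/2
A + (C · B) = 3/4 + 1/2 = 3/4
¬(A + (C · B)) = ¬3/4 = 1/4
(A ⇒ C) ⇒ ¬(A + (C · B)) = 1 ⇒ 1/4 = 1/4

1/4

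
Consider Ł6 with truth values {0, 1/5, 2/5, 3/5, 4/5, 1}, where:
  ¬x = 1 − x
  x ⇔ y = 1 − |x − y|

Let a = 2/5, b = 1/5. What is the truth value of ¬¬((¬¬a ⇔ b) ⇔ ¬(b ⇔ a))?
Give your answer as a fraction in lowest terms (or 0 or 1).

¬a = ¬2/5 = 3/5
¬¬a = ¬3/5 = 2/5
¬¬a ⇔ b = 2/5 ⇔ 1/5 = 4/5
b ⇔ a = 1/5 ⇔ 2/5 = 4/5
¬(b ⇔ a) = ¬4/5 = 1/5
(¬¬a ⇔ b) ⇔ ¬(b ⇔ a) = 4/5 ⇔ 1/5 = 2/5
¬((¬¬a ⇔ b) ⇔ ¬(b ⇔ a)) = ¬2/5 = 3/5
¬¬((¬¬a ⇔ b) ⇔ ¬(b ⇔ a)) = ¬3/5 = 2/5

2/5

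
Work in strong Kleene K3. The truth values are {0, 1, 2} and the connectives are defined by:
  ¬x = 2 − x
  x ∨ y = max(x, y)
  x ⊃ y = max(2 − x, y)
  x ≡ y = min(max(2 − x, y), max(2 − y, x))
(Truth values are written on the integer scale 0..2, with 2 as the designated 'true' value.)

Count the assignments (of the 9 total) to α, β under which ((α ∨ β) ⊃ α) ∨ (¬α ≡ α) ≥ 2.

α = 0, β = 0 ↦ 2  ≥
α = 0, β = 1 ↦ 1  <
α = 0, β = 2 ↦ 0  <
α = 1, β = 0 ↦ 1  <
α = 1, β = 1 ↦ 1  <
α = 1, β = 2 ↦ 1  <
α = 2, β = 0 ↦ 2  ≥
α = 2, β = 1 ↦ 2  ≥
α = 2, β = 2 ↦ 2  ≥
So 4 of the 9 assignments meet the threshold.

4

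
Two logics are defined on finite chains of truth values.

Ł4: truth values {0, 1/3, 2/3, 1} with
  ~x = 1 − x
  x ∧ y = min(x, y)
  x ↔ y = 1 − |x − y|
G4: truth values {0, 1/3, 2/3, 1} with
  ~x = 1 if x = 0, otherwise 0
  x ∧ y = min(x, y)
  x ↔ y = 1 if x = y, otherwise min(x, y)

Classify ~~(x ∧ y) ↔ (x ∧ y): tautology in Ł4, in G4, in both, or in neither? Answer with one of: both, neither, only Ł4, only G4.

only Ł4

In Ł4: every assignment gives 1 — tautology.
In G4: at x = 1/3, y = 1/3 the value is 1/3 — not a tautology.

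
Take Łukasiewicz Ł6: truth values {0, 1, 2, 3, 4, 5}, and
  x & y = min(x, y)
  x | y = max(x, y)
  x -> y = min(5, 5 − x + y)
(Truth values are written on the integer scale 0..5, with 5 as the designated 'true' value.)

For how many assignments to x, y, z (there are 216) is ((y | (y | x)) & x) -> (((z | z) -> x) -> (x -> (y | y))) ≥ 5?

value 5: 165 assignments (counts)
value 4: 16 assignments
value 3: 12 assignments
value 2: 11 assignments
value 1: 6 assignments
value 0: 6 assignments
So 165 of the 216 assignments meet the threshold.

165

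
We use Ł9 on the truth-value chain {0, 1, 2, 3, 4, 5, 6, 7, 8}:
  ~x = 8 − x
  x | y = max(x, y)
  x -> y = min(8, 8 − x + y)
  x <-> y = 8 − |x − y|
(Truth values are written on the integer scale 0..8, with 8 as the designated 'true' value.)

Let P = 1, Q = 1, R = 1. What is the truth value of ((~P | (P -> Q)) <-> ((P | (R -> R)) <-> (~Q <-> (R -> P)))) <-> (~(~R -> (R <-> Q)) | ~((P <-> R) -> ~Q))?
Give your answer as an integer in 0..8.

~P = ~1 = 7
P -> Q = 1 -> 1 = 8
~P | (P -> Q) = 7 | 8 = 8
R -> R = 1 -> 1 = 8
P | (R -> R) = 1 | 8 = 8
~Q = ~1 = 7
R -> P = 1 -> 1 = 8
~Q <-> (R -> P) = 7 <-> 8 = 7
(P | (R -> R)) <-> (~Q <-> (R -> P)) = 8 <-> 7 = 7
(~P | (P -> Q)) <-> ((P | (R -> R)) <-> (~Q <-> (R -> P))) = 8 <-> 7 = 7
~R = ~1 = 7
R <-> Q = 1 <-> 1 = 8
~R -> (R <-> Q) = 7 -> 8 = 8
~(~R -> (R <-> Q)) = ~8 = 0
P <-> R = 1 <-> 1 = 8
~Q = ~1 = 7
(P <-> R) -> ~Q = 8 -> 7 = 7
~((P <-> R) -> ~Q) = ~7 = 1
~(~R -> (R <-> Q)) | ~((P <-> R) -> ~Q) = 0 | 1 = 1
((~P | (P -> Q)) <-> ((P | (R -> R)) <-> (~Q <-> (R -> P)))) <-> (~(~R -> (R <-> Q)) | ~((P <-> R) -> ~Q)) = 7 <-> 1 = 2

2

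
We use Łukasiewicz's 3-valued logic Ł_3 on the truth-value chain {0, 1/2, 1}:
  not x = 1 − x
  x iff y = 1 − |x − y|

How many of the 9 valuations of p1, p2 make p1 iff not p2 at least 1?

3

p1 = 0, p2 = 0 ↦ 0  <
p1 = 0, p2 = 1/2 ↦ 1/2  <
p1 = 0, p2 = 1 ↦ 1  ≥
p1 = 1/2, p2 = 0 ↦ 1/2  <
p1 = 1/2, p2 = 1/2 ↦ 1  ≥
p1 = 1/2, p2 = 1 ↦ 1/2  <
p1 = 1, p2 = 0 ↦ 1  ≥
p1 = 1, p2 = 1/2 ↦ 1/2  <
p1 = 1, p2 = 1 ↦ 0  <
So 3 of the 9 assignments meet the threshold.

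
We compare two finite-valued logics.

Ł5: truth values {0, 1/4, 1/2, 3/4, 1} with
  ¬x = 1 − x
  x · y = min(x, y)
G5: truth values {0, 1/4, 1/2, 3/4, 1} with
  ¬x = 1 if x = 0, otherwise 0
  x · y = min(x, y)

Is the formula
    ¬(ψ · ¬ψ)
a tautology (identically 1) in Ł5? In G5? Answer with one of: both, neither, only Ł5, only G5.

In Ł5: at ψ = 1/4 the value is 3/4 — not a tautology.
In G5: every assignment gives 1 — tautology.

only G5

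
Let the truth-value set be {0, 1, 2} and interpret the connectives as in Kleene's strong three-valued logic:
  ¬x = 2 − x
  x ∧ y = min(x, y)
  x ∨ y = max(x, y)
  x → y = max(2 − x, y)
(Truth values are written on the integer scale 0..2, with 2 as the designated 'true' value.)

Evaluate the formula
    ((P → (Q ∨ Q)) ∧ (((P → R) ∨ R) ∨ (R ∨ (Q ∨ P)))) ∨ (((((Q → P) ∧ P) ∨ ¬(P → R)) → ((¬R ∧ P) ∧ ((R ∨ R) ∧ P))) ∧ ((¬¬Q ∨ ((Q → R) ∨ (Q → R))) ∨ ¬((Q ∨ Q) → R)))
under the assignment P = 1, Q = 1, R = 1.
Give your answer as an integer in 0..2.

1

Q ∨ Q = 1 ∨ 1 = 1
P → (Q ∨ Q) = 1 → 1 = 1
P → R = 1 → 1 = 1
(P → R) ∨ R = 1 ∨ 1 = 1
Q ∨ P = 1 ∨ 1 = 1
R ∨ (Q ∨ P) = 1 ∨ 1 = 1
((P → R) ∨ R) ∨ (R ∨ (Q ∨ P)) = 1 ∨ 1 = 1
(P → (Q ∨ Q)) ∧ (((P → R) ∨ R) ∨ (R ∨ (Q ∨ P))) = 1 ∧ 1 = 1
Q → P = 1 → 1 = 1
(Q → P) ∧ P = 1 ∧ 1 = 1
P → R = 1 → 1 = 1
¬(P → R) = ¬1 = 1
((Q → P) ∧ P) ∨ ¬(P → R) = 1 ∨ 1 = 1
¬R = ¬1 = 1
¬R ∧ P = 1 ∧ 1 = 1
R ∨ R = 1 ∨ 1 = 1
(R ∨ R) ∧ P = 1 ∧ 1 = 1
(¬R ∧ P) ∧ ((R ∨ R) ∧ P) = 1 ∧ 1 = 1
(((Q → P) ∧ P) ∨ ¬(P → R)) → ((¬R ∧ P) ∧ ((R ∨ R) ∧ P)) = 1 → 1 = 1
¬Q = ¬1 = 1
¬¬Q = ¬1 = 1
Q → R = 1 → 1 = 1
Q → R = 1 → 1 = 1
(Q → R) ∨ (Q → R) = 1 ∨ 1 = 1
¬¬Q ∨ ((Q → R) ∨ (Q → R)) = 1 ∨ 1 = 1
Q ∨ Q = 1 ∨ 1 = 1
(Q ∨ Q) → R = 1 → 1 = 1
¬((Q ∨ Q) → R) = ¬1 = 1
(¬¬Q ∨ ((Q → R) ∨ (Q → R))) ∨ ¬((Q ∨ Q) → R) = 1 ∨ 1 = 1
((((Q → P) ∧ P) ∨ ¬(P → R)) → ((¬R ∧ P) ∧ ((R ∨ R) ∧ P))) ∧ ((¬¬Q ∨ ((Q → R) ∨ (Q → R))) ∨ ¬((Q ∨ Q) → R)) = 1 ∧ 1 = 1
((P → (Q ∨ Q)) ∧ (((P → R) ∨ R) ∨ (R ∨ (Q ∨ P)))) ∨ (((((Q → P) ∧ P) ∨ ¬(P → R)) → ((¬R ∧ P) ∧ ((R ∨ R) ∧ P))) ∧ ((¬¬Q ∨ ((Q → R) ∨ (Q → R))) ∨ ¬((Q ∨ Q) → R))) = 1 ∨ 1 = 1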